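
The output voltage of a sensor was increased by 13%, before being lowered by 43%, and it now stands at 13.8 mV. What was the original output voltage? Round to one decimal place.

21.4 mV

Undoing the 43% decrease: 13.8 ÷ 0.57 ≈ 24.210526.
Undoing the 13% increase: 24.210526 ÷ 1.13 ≈ 21.4 mV.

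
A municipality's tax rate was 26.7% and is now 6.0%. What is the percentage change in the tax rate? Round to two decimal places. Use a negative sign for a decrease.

-77.53%

The change is 6.0 − 26.7 = -20.7 percentage points.
Relative to the original 26.7%, that is -20.7 ÷ 26.7 ≈ -77.53%.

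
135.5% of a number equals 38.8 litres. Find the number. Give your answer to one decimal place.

38.8 litres ÷ 1.355 ≈ 28.6 litres.

28.6 litres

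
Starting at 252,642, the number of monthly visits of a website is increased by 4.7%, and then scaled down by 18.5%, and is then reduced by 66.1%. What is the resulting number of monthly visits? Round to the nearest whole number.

73,082

Each change multiplies by a factor: 1.047 × 0.815 × 0.339 = 0.289270395.
252,642 × 0.289270395 = 73081.85113359 ≈ 73,082.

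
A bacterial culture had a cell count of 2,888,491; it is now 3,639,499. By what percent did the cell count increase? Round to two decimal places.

Change: 3,639,499 − 2,888,491 = 751,008.
Relative to the original: 751,008 ÷ 2,888,491 ≈ 26.00%.
So the cell count increased by 26.00%.

26.00%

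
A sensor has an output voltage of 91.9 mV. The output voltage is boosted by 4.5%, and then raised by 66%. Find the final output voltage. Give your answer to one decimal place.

159.4 mV

Each change multiplies by a factor: 1.045 × 1.66 = 1.7347.
91.9 × 1.7347 = 159.41893 ≈ 159.4.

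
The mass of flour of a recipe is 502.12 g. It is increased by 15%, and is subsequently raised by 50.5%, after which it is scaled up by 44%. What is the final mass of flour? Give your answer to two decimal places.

1251.42 g

Apply the 15% increase: 502.12 × 1.15 = 577.438.
50.5% increase: 577.438 × 1.505 = 869.04419.
After the 44% increase: 869.04419 × 1.44 = 1251.4236336 ≈ 1251.42.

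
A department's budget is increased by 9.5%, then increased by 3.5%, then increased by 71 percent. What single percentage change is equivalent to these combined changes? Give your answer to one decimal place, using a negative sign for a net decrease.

93.8%

A 9.5% increase multiplies by 1.095.
Then a 3.5% increase: 1.095 × 1.035 = 1.133325.
Then a 71% increase: 1.133325 × 1.71 = 1.93798575.
Overall factor 1.93798575, i.e. 93.8%.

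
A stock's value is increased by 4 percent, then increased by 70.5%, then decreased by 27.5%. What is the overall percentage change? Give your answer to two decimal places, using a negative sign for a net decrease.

28.56%

A 4% increase multiplies by 1.04.
Then a 70.5% increase: 1.04 × 1.705 = 1.7732.
Then a 27.5% decrease: 1.7732 × 0.725 = 1.28557.
Overall factor 1.28557, i.e. 28.56%.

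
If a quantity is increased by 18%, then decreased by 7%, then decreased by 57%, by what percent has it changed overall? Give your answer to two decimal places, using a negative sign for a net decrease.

-52.81%

The combined multiplier is 1.18 × 0.93 × 0.43 = 0.471882.
That corresponds to a decrease of 52.81%.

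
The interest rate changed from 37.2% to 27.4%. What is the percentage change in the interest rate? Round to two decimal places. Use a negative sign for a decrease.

-26.34%

The change is 27.4 − 37.2 = -9.8 percentage points.
Relative to the original 37.2%, that is -9.8 ÷ 37.2 ≈ -26.34%.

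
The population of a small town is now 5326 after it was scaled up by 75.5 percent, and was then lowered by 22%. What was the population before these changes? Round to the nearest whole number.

3891

The overall multiplier applied was 1.755 × 0.78 = 1.3689.
So the original population was 5326 ÷ 1.3689 ≈ 3891.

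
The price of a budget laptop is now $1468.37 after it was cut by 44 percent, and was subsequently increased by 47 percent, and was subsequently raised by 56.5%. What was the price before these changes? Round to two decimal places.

Undoing the 56.5% increase: $1468.37 ÷ 1.565 ≈ $938.255591.
Undoing the 47% increase: $938.255591 ÷ 1.47 ≈ $638.26911.
Undoing the 44% decrease: $638.26911 ÷ 0.56 ≈ $1139.77.

$1139.77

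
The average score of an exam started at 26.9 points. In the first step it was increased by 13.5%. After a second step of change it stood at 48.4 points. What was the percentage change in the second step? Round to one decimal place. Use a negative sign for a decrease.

After the first step: 26.9 × 1.135 = 30.5315.
Second-step multiplier: 48.4 ÷ 30.5315 ≈ 1.58525.
That is a change of 58.5%.

58.5%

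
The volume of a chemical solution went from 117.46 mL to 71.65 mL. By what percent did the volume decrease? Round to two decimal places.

39.00%

Change: 71.65 − 117.46 = -45.81.
Relative to the original: -45.81 ÷ 117.46 ≈ -39.00%.
So the volume decreased by 39.00%.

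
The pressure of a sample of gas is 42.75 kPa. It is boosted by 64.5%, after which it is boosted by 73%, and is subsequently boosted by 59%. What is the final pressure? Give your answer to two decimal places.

Each change multiplies by a factor: 1.645 × 1.73 × 1.59 = 4.5249015.
42.75 × 4.5249015 = 193.439539125 ≈ 193.44.

193.44 kPa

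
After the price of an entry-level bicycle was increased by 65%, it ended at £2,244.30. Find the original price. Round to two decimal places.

The overall multiplier applied was 1.65.
So the original price was £2,244.30 ÷ 1.65 ≈ £1,360.18.

£1,360.18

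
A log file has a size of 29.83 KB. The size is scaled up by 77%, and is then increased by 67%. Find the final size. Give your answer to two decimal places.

88.17 KB

Each change multiplies by a factor: 1.77 × 1.67 = 2.9559.
29.83 × 2.9559 = 88.174497 ≈ 88.17.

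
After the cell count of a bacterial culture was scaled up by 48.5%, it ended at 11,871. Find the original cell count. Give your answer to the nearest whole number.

7,994

The overall multiplier applied was 1.485.
So the original cell count was 11,871 ÷ 1.485 ≈ 7,994.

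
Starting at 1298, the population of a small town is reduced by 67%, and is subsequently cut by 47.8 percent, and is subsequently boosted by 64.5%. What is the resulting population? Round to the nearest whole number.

368

67% decrease: 1298 × 0.33 = 428.34.
After the 47.8% decrease: 428.34 × 0.522 = 223.59348.
64.5% increase: 223.59348 × 1.645 = 367.8112746 ≈ 368.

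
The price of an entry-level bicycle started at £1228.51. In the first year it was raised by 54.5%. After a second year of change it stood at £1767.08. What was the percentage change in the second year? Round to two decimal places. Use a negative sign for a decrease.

-6.90%

After the first year: £1228.51 × 1.545 = £1898.04795.
Second-year multiplier: £1767.08 ÷ £1898.04795 ≈ 0.930999.
That is a change of -6.90%.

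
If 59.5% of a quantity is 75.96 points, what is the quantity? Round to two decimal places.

75.96 points ÷ 0.595 ≈ 127.66 points.

127.66 points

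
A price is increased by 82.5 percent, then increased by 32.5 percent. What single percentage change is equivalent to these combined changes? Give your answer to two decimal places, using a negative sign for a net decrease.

141.81%

An 82.5% increase multiplies by 1.825.
Then a 32.5% increase: 1.825 × 1.325 = 2.418125.
Overall factor 2.418125, i.e. 141.81%.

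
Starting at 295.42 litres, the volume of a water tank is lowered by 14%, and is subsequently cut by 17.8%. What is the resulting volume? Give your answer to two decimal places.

14% decrease: 295.42 × 0.86 = 254.0612.
Apply the 17.8% decrease: 254.0612 × 0.822 = 208.8383064 ≈ 208.84.

208.84 litres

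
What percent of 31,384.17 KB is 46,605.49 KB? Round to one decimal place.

46,605.49 KB ÷ 31,384.17 KB ≈ 148.5%.

148.5%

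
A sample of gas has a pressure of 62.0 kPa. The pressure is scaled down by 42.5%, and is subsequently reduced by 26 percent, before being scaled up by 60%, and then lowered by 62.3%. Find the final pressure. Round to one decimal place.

15.9 kPa

42.5% decrease: 62.0 × 0.575 = 35.65.
26% decrease: 35.65 × 0.74 = 26.381.
After the 60% increase: 26.381 × 1.6 = 42.2096.
Apply the 62.3% decrease: 42.2096 × 0.377 = 15.9130192 ≈ 15.9.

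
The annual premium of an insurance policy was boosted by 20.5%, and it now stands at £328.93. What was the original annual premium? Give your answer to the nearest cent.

The overall multiplier applied was 1.205.
So the original annual premium was £328.93 ÷ 1.205 ≈ £272.97.

£272.97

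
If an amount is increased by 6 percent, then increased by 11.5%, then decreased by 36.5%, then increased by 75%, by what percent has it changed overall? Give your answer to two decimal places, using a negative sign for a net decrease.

31.34%

A 6% increase multiplies by 1.06.
Then an 11.5% increase: 1.06 × 1.115 = 1.1819.
Then a 36.5% decrease: 1.1819 × 0.635 = 0.7505065.
Then a 75% increase: 0.7505065 × 1.75 = 1.313386375.
Overall factor 1.313386375, i.e. 31.34%.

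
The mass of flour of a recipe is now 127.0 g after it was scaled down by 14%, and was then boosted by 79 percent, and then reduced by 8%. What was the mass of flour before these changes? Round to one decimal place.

89.7 g

The overall multiplier applied was 0.86 × 1.79 × 0.92 = 1.416248.
So the original mass of flour was 127.0 ÷ 1.416248 ≈ 89.7 g.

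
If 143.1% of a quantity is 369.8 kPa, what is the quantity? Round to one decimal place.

258.4 kPa

369.8 kPa ÷ 1.431 ≈ 258.4 kPa.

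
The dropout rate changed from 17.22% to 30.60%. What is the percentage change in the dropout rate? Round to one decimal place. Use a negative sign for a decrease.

77.7%

The change is 30.60 − 17.22 = 13.38 percentage points.
Relative to the original 17.22%, that is 13.38 ÷ 17.22 ≈ 77.7%.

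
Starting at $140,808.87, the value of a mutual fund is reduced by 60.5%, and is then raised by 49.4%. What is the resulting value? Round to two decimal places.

$83,095.54

Apply the 60.5% decrease: $140,808.87 × 0.395 = $55619.50365.
Apply the 49.4% increase: $55619.50365 × 1.494 = $83095.5384531 ≈ $83,095.54.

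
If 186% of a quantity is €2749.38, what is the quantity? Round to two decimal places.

€2749.38 ÷ 1.86 ≈ €1478.16.

€1478.16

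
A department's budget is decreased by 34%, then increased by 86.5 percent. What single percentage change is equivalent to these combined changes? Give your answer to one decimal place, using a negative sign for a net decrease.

23.1%

A 34% decrease multiplies by 0.66.
Then an 86.5% increase: 0.66 × 1.865 = 1.2309.
Overall factor 1.2309, i.e. 23.1%.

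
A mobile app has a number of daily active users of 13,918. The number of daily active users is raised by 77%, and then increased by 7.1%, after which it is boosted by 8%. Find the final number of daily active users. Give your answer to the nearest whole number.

28,495

Each change multiplies by a factor: 1.77 × 1.071 × 1.08 = 2.0473236.
13,918 × 2.0473236 = 28494.6498648 ≈ 28,495.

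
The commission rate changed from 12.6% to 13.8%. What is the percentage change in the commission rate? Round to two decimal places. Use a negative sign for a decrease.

The change is 13.8 − 12.6 = 1.2 percentage points.
Relative to the original 12.6%, that is 1.2 ÷ 12.6 ≈ 9.52%.

9.52%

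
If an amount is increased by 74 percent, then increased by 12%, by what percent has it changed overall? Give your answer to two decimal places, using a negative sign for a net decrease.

The combined multiplier is 1.74 × 1.12 = 1.9488.
That corresponds to an increase of 94.88%.

94.88%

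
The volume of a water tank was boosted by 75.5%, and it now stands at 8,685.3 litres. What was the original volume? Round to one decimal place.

4,948.9 litres

The overall multiplier applied was 1.755.
So the original volume was 8,685.3 ÷ 1.755 ≈ 4,948.9 litres.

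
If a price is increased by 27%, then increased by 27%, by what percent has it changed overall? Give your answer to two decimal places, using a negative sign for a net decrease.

The combined multiplier is 1.27 × 1.27 = 1.6129.
That corresponds to an increase of 61.29%.

61.29%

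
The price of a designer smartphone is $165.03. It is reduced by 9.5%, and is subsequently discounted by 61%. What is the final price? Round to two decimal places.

$58.25

Apply the 9.5% decrease: $165.03 × 0.905 = $149.35215.
Apply the 61% decrease: $149.35215 × 0.39 = $58.2473385 ≈ $58.25.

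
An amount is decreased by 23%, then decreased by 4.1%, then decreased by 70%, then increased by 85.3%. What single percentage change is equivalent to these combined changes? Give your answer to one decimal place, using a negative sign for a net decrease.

A 23% decrease multiplies by 0.77.
Then a 4.1% decrease: 0.77 × 0.959 = 0.73843.
Then a 70% decrease: 0.73843 × 0.3 = 0.221529.
Then an 85.3% increase: 0.221529 × 1.853 = 0.410493237.
Overall factor 0.410493237, i.e. -59.0%.

-59.0%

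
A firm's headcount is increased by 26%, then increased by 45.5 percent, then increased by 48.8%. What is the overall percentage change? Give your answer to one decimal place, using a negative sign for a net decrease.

The combined multiplier is 1.26 × 1.455 × 1.488 = 2.7279504.
That corresponds to an increase of 172.8%.

172.8%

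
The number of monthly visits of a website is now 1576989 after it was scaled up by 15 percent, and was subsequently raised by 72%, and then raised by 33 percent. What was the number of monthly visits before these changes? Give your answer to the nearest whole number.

Undoing the 33% increase: 1576989 ÷ 1.33 ≈ 1185706.015038.
Undoing the 72% increase: 1185706.015038 ÷ 1.72 ≈ 689363.962231.
Undoing the 15% increase: 689363.962231 ÷ 1.15 ≈ 599447.

599447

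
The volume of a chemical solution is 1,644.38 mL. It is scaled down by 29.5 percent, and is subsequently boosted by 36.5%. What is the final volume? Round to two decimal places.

After the 29.5% decrease: 1,644.38 × 0.705 = 1159.2879.
Apply the 36.5% increase: 1159.2879 × 1.365 = 1582.4279835 ≈ 1,582.43.

1,582.43 mL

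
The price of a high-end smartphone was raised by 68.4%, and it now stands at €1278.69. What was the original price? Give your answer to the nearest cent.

€759.32

The overall multiplier applied was 1.684.
So the original price was €1278.69 ÷ 1.684 ≈ €759.32.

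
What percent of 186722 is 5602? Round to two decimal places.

5602 ÷ 186722 ≈ 3.00%.

3.00%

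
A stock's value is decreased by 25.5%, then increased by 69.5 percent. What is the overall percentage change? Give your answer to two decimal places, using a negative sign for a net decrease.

26.28%

The combined multiplier is 0.745 × 1.695 = 1.262775.
That corresponds to an increase of 26.28%.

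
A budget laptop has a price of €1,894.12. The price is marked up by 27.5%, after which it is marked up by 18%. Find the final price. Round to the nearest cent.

Each change multiplies by a factor: 1.275 × 1.18 = 1.5045.
€1,894.12 × 1.5045 = €2849.70354 ≈ €2,849.70.

€2,849.70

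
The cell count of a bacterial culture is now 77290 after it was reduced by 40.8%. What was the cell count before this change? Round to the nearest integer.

The overall multiplier applied was 0.592.
So the original cell count was 77290 ÷ 0.592 ≈ 130557.

130557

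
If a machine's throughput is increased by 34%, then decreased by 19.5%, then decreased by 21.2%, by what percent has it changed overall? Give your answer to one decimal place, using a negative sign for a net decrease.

-15.0%

The combined multiplier is 1.34 × 0.805 × 0.788 = 0.8500156.
That corresponds to a decrease of 15.0%.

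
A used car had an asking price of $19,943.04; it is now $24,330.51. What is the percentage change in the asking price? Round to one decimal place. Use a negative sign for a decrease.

22.0%

Change: $24,330.51 − $19,943.04 = $4,387.47.
Relative to the original: $4,387.47 ÷ $19,943.04 ≈ 22.0%.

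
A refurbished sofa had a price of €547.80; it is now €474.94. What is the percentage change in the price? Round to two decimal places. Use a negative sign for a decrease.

-13.30%

Change: €474.94 − €547.80 = -€72.86.
Relative to the original: -€72.86 ÷ €547.80 ≈ -13.30%.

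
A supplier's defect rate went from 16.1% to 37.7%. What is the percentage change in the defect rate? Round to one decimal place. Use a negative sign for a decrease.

The change is 37.7 − 16.1 = 21.6 percentage points.
Relative to the original 16.1%, that is 21.6 ÷ 16.1 ≈ 134.2%.

134.2%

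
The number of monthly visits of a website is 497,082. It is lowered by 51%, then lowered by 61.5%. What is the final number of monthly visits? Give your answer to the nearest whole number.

51% decrease: 497,082 × 0.49 = 243570.18.
Apply the 61.5% decrease: 243570.18 × 0.385 = 93774.5193 ≈ 93,775.

93,775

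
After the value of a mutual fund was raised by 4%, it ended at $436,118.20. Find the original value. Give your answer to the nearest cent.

$419,344.42

The overall multiplier applied was 1.04.
So the original value was $436,118.20 ÷ 1.04 ≈ $419,344.42.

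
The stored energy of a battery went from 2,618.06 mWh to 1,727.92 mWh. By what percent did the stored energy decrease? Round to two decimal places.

Change: 1,727.92 − 2,618.06 = -890.14.
Relative to the original: -890.14 ÷ 2,618.06 ≈ -34.00%.
So the stored energy decreased by 34.00%.

34.00%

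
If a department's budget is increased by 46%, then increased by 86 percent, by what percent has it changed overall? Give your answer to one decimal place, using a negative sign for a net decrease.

A 46% increase multiplies by 1.46.
Then an 86% increase: 1.46 × 1.86 = 2.7156.
Overall factor 2.7156, i.e. 171.6%.

171.6%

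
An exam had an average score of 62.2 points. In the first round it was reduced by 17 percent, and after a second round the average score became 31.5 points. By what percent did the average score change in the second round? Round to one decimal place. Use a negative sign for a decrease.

-39.0%

After the first round: 62.2 × 0.83 = 51.626.
Second-round multiplier: 31.5 ÷ 51.626 ≈ 0.61016.
That is a change of -39.0%.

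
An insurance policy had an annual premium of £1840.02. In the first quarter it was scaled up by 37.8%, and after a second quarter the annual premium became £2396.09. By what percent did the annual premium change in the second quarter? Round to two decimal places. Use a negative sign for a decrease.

After the first quarter: £1840.02 × 1.378 = £2535.54756.
Second-quarter multiplier: £2396.09 ÷ £2535.54756 ≈ 0.944999.
That is a change of -5.50%.

-5.50%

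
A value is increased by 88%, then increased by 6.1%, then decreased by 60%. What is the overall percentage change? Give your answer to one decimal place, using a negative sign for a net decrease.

-20.2%

An 88% increase multiplies by 1.88.
Then a 6.1% increase: 1.88 × 1.061 = 1.99468.
Then a 60% decrease: 1.99468 × 0.4 = 0.797872.
Overall factor 0.797872, i.e. -20.2%.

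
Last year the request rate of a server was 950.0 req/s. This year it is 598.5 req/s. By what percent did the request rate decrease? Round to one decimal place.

37.0%

Change: 598.5 − 950.0 = -351.5.
Relative to the original: -351.5 ÷ 950.0 = -37.0%.
So the request rate decreased by 37.0%.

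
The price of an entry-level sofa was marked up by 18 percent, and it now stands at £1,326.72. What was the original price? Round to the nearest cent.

£1,124.34

The overall multiplier applied was 1.18.
So the original price was £1,326.72 ÷ 1.18 ≈ £1,124.34.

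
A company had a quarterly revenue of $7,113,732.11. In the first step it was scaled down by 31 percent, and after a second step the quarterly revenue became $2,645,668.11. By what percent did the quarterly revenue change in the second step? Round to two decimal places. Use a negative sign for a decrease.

After the first step: $7,113,732.11 × 0.69 = $4908475.1559.
Second-step multiplier: $2,645,668.11 ÷ $4908475.1559 ≈ 0.539.
That is a change of -46.10%.

-46.10%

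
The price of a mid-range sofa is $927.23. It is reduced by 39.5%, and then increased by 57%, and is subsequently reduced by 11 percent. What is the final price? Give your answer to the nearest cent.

$783.85

Each change multiplies by a factor: 0.605 × 1.57 × 0.89 = 0.8453665.
$927.23 × 0.8453665 = $783.849179795 ≈ $783.85.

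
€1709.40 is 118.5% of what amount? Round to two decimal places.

€1442.53

€1709.40 ÷ 1.185 ≈ €1442.53.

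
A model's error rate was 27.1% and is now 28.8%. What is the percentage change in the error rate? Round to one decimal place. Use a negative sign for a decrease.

The change is 28.8 − 27.1 = 1.7 percentage points.
Relative to the original 27.1%, that is 1.7 ÷ 27.1 ≈ 6.3%.

6.3%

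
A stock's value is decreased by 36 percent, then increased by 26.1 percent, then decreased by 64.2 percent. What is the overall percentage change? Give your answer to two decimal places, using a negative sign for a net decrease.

The combined multiplier is 0.64 × 1.261 × 0.358 = 0.28892032.
That corresponds to a decrease of 71.11%.

-71.11%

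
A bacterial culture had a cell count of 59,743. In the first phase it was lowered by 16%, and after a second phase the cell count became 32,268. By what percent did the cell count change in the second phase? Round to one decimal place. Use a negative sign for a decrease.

After the first phase: 59,743 × 0.84 = 50184.12.
Second-phase multiplier: 32,268 ÷ 50184.12 ≈ 0.64299.
That is a change of -35.7%.

-35.7%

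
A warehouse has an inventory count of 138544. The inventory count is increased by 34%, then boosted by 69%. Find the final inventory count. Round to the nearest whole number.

313747

34% increase: 138544 × 1.34 = 185648.96.
Apply the 69% increase: 185648.96 × 1.69 = 313746.7424 ≈ 313747.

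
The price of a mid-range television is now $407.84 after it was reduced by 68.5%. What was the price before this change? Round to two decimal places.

The overall multiplier applied was 0.315.
So the original price was $407.84 ÷ 0.315 ≈ $1,294.73.

$1,294.73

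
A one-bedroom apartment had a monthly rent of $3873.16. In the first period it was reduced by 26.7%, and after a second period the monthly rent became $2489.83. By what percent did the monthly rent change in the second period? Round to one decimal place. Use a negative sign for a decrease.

After the first period: $3873.16 × 0.733 = $2839.02628.
Second-period multiplier: $2489.83 ÷ $2839.02628 ≈ 0.877.
That is a change of -12.3%.

-12.3%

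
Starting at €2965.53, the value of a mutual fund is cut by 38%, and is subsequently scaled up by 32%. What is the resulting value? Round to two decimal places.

Each change multiplies by a factor: 0.62 × 1.32 = 0.8184.
€2965.53 × 0.8184 = €2426.989752 ≈ €2426.99.

€2426.99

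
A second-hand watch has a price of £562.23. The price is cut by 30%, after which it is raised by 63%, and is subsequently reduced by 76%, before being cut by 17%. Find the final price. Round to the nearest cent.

Each change multiplies by a factor: 0.7 × 1.63 × 0.24 × 0.83 = 0.2272872.
£562.23 × 0.2272872 = £127.787682456 ≈ £127.79.

£127.79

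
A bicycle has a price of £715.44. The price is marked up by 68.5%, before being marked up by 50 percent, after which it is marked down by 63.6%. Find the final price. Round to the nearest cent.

£658.21

Each change multiplies by a factor: 1.685 × 1.5 × 0.364 = 0.92001.
£715.44 × 0.92001 = £658.2119544 ≈ £658.21.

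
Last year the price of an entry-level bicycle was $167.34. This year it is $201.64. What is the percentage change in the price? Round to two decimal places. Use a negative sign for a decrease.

20.50%

Change: $201.64 − $167.34 = $34.30.
Relative to the original: $34.30 ÷ $167.34 ≈ 20.50%.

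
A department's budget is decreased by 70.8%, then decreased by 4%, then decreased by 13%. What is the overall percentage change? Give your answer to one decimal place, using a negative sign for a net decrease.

-75.6%

A 70.8% decrease multiplies by 0.292.
Then a 4% decrease: 0.292 × 0.96 = 0.28032.
Then a 13% decrease: 0.28032 × 0.87 = 0.2438784.
Overall factor 0.2438784, i.e. -75.6%.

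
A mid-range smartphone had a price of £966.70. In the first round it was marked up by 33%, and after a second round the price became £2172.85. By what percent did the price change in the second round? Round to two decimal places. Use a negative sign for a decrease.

After the first round: £966.70 × 1.33 = £1285.711.
Second-round multiplier: £2172.85 ÷ £1285.711 ≈ 1.689999.
That is a change of 69.00%.

69.00%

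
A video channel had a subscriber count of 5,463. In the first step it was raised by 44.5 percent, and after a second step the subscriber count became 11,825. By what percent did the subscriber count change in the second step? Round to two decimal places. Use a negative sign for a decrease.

49.80%

After the first step: 5,463 × 1.445 = 7894.035.
Second-step multiplier: 11,825 ÷ 7894.035 ≈ 1.497967.
That is a change of 49.80%.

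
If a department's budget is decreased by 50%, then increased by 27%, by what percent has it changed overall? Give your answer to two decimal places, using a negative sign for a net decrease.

A 50% decrease multiplies by 0.5.
Then a 27% increase: 0.5 × 1.27 = 0.635.
Overall factor 0.635, i.e. -36.50%.

-36.50%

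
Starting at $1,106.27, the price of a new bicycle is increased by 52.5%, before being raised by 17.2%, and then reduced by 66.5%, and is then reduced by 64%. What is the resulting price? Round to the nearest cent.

$238.45

Each change multiplies by a factor: 1.525 × 1.172 × 0.335 × 0.36 = 0.21554838.
$1,106.27 × 0.21554838 = $238.4547063426 ≈ $238.45.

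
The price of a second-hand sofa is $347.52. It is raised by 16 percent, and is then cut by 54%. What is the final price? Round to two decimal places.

Each change multiplies by a factor: 1.16 × 0.46 = 0.5336.
$347.52 × 0.5336 = $185.436672 ≈ $185.44.

$185.44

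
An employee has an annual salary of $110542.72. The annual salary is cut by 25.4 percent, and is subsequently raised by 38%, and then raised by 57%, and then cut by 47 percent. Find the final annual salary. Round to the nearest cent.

25.4% decrease: $110542.72 × 0.746 = $82464.86912.
After the 38% increase: $82464.86912 × 1.38 = $113801.5193856.
57% increase: $113801.5193856 × 1.57 = $178668.385435392.
Apply the 47% decrease: $178668.385435392 × 0.53 = $94694.24428075776 ≈ $94694.24.

$94694.24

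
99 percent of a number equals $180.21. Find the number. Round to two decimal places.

$182.03

$180.21 ÷ 0.99 ≈ $182.03.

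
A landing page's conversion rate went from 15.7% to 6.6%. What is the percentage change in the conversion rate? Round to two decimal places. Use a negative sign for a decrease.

-57.96%

The change is 6.6 − 15.7 = -9.1 percentage points.
Relative to the original 15.7%, that is -9.1 ÷ 15.7 ≈ -57.96%.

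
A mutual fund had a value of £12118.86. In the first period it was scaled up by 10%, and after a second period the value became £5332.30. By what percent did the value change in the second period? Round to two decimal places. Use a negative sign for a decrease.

After the first period: £12118.86 × 1.1 = £13330.746.
Second-period multiplier: £5332.30 ÷ £13330.746 ≈ 0.4.
That is a change of -60.00%.

-60.00%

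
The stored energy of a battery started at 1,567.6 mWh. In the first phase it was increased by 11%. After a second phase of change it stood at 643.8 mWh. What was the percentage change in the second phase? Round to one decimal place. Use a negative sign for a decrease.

-63.0%

After the first phase: 1,567.6 × 1.11 = 1740.036.
Second-phase multiplier: 643.8 ÷ 1740.036 ≈ 0.36999.
That is a change of -63.0%.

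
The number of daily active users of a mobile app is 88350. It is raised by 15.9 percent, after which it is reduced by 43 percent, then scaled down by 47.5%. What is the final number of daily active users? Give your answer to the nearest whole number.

30642

Each change multiplies by a factor: 1.159 × 0.57 × 0.525 = 0.34683075.
88350 × 0.34683075 = 30642.4967625 ≈ 30642.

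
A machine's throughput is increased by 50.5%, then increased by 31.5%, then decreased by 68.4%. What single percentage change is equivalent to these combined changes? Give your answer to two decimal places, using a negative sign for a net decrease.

-37.46%

A 50.5% increase multiplies by 1.505.
Then a 31.5% increase: 1.505 × 1.315 = 1.979075.
Then a 68.4% decrease: 1.979075 × 0.316 = 0.6253877.
Overall factor 0.6253877, i.e. -37.46%.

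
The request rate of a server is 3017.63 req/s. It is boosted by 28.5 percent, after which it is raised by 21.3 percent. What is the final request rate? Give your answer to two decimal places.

4703.59 req/s

28.5% increase: 3017.63 × 1.285 = 3877.65455.
After the 21.3% increase: 3877.65455 × 1.213 = 4703.59496915 ≈ 4703.59.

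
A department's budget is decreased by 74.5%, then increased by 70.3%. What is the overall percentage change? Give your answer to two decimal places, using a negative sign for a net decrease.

The combined multiplier is 0.255 × 1.703 = 0.434265.
That corresponds to a decrease of 56.57%.

-56.57%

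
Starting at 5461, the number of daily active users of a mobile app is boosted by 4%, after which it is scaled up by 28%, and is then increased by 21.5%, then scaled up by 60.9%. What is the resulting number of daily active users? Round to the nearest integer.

14212

4% increase: 5461 × 1.04 = 5679.44.
28% increase: 5679.44 × 1.28 = 7269.6832.
Apply the 21.5% increase: 7269.6832 × 1.215 = 8832.665088.
Apply the 60.9% increase: 8832.665088 × 1.609 = 14211.758126592 ≈ 14212.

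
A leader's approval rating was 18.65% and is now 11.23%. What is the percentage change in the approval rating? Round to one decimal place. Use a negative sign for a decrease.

The change is 11.23 − 18.65 = -7.42 percentage points.
Relative to the original 18.65%, that is -7.42 ÷ 18.65 ≈ -39.8%.

-39.8%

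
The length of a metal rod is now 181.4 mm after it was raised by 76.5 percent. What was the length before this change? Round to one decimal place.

The overall multiplier applied was 1.765.
So the original length was 181.4 ÷ 1.765 ≈ 102.8 mm.

102.8 mm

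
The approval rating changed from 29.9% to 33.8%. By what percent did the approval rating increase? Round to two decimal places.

The change is 33.8 − 29.9 = 3.9 percentage points.
Relative to the original 29.9%, that is 3.9 ÷ 29.9 ≈ 13.04%.
So the approval rating rose by 13.04%.

13.04%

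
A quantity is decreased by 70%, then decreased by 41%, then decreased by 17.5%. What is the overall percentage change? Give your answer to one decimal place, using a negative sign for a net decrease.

-85.4%

The combined multiplier is 0.3 × 0.59 × 0.825 = 0.146025.
That corresponds to a decrease of 85.4%.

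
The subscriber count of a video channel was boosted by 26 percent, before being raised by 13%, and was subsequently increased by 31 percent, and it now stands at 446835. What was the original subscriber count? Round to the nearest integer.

The overall multiplier applied was 1.26 × 1.13 × 1.31 = 1.865178.
So the original subscriber count was 446835 ÷ 1.865178 ≈ 239567.

239567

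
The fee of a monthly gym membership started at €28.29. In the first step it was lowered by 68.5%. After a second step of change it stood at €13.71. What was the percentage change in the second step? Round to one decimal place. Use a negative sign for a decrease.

53.8%

After the first step: €28.29 × 0.315 = €8.91135.
Second-step multiplier: €13.71 ÷ €8.91135 ≈ 1.53849.
That is a change of 53.8%.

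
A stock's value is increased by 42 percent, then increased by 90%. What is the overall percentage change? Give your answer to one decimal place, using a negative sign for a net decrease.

169.8%

A 42% increase multiplies by 1.42.
Then a 90% increase: 1.42 × 1.9 = 2.698.
Overall factor 2.698, i.e. 169.8%.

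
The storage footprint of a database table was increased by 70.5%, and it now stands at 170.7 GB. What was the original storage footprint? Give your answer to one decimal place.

100.1 GB

The overall multiplier applied was 1.705.
So the original storage footprint was 170.7 ÷ 1.705 ≈ 100.1 GB.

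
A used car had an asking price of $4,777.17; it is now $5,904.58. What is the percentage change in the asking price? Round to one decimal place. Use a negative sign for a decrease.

23.6%

Change: $5,904.58 − $4,777.17 = $1,127.41.
Relative to the original: $1,127.41 ÷ $4,777.17 ≈ 23.6%.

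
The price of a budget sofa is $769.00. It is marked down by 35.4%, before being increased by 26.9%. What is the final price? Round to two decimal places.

$630.41

Each change multiplies by a factor: 0.646 × 1.269 = 0.819774.
$769.00 × 0.819774 = $630.406206 ≈ $630.41.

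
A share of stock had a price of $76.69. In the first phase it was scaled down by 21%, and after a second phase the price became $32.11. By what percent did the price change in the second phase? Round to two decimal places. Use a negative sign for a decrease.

After the first phase: $76.69 × 0.79 = $60.5851.
Second-phase multiplier: $32.11 ÷ $60.5851 ≈ 0.529998.
That is a change of -47.00%.

-47.00%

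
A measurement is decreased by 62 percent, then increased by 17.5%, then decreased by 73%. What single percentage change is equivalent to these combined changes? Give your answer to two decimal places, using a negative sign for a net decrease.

The combined multiplier is 0.38 × 1.175 × 0.27 = 0.120555.
That corresponds to a decrease of 87.94%.

-87.94%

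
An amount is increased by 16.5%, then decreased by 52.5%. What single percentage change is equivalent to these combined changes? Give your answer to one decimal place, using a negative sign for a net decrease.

The combined multiplier is 1.165 × 0.475 = 0.553375.
That corresponds to a decrease of 44.7%.

-44.7%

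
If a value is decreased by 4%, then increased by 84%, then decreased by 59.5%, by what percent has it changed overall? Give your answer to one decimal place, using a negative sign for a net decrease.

The combined multiplier is 0.96 × 1.84 × 0.405 = 0.715392.
That corresponds to a decrease of 28.5%.

-28.5%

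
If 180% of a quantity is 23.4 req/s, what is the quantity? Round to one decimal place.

13.0 req/s

23.4 req/s ÷ 1.8 = 13.0 req/s.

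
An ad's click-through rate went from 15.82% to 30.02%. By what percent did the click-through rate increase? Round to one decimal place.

89.8%

The change is 30.02 − 15.82 = 14.20 percentage points.
Relative to the original 15.82%, that is 14.20 ÷ 15.82 ≈ 89.8%.
So the click-through rate rose by 89.8%.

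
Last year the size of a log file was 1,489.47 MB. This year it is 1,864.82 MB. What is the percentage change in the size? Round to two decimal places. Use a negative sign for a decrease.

25.20%

Change: 1,864.82 − 1,489.47 = 375.35.
Relative to the original: 375.35 ÷ 1,489.47 ≈ 25.20%.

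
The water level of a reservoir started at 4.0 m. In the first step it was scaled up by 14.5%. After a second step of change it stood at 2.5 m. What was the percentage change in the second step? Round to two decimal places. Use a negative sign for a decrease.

After the first step: 4.0 × 1.145 = 4.58.
Second-step multiplier: 2.5 ÷ 4.58 ≈ 0.545852.
That is a change of -45.41%.

-45.41%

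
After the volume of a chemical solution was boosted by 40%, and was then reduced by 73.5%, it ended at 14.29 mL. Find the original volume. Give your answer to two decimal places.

38.52 mL

Undoing the 73.5% decrease: 14.29 ÷ 0.265 ≈ 53.924528.
Undoing the 40% increase: 53.924528 ÷ 1.4 ≈ 38.52 mL.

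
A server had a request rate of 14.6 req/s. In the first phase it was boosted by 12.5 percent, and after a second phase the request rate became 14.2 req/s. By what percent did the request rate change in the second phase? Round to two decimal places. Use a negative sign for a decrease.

After the first phase: 14.6 × 1.125 = 16.425.
Second-phase multiplier: 14.2 ÷ 16.425 ≈ 0.864536.
That is a change of -13.55%.

-13.55%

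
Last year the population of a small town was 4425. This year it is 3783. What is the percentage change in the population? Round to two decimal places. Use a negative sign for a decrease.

Change: 3783 − 4425 = -642.
Relative to the original: -642 ÷ 4425 ≈ -14.51%.

-14.51%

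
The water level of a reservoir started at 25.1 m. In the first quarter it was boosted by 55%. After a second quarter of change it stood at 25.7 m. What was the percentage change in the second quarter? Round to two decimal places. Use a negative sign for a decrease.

-33.94%

After the first quarter: 25.1 × 1.55 = 38.905.
Second-quarter multiplier: 25.7 ÷ 38.905 ≈ 0.660583.
That is a change of -33.94%.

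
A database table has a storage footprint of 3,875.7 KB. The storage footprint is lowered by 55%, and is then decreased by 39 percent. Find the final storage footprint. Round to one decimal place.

1,063.9 KB

Each change multiplies by a factor: 0.45 × 0.61 = 0.2745.
3,875.7 × 0.2745 = 1063.87965 ≈ 1,063.9.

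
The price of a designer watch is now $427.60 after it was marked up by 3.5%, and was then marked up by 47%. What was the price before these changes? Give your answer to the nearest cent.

$281.05

Undoing the 47% increase: $427.60 ÷ 1.47 ≈ $290.884354.
Undoing the 3.5% increase: $290.884354 ÷ 1.035 ≈ $281.05.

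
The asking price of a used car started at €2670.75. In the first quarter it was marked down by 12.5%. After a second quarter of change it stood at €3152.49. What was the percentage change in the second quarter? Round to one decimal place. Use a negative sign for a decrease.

34.9%

After the first quarter: €2670.75 × 0.875 = €2336.90625.
Second-quarter multiplier: €3152.49 ÷ €2336.90625 ≈ 1.349.
That is a change of 34.9%.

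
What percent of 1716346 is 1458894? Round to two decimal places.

85.00%

1458894 ÷ 1716346 ≈ 85.00%.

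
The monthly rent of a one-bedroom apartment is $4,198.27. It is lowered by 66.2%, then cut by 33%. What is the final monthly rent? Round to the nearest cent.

$950.74

Apply the 66.2% decrease: $4,198.27 × 0.338 = $1419.01526.
After the 33% decrease: $1419.01526 × 0.67 = $950.7402242 ≈ $950.74.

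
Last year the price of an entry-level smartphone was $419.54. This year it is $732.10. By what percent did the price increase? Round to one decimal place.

74.5%

Change: $732.10 − $419.54 = $312.56.
Relative to the original: $312.56 ÷ $419.54 ≈ 74.5%.
So the price increased by 74.5%.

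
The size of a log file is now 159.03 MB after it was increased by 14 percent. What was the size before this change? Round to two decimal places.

139.50 MB

The overall multiplier applied was 1.14.
So the original size was 159.03 ÷ 1.14 = 139.50 MB.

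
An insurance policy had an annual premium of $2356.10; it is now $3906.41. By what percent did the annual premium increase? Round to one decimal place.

Change: $3906.41 − $2356.10 = $1550.31.
Relative to the original: $1550.31 ÷ $2356.10 ≈ 65.8%.
So the annual premium increased by 65.8%.

65.8%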